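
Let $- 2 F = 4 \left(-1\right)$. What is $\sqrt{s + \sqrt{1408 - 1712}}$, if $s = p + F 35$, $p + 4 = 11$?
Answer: $\sqrt{77 + 4 i \sqrt{19}} \approx 8.8303 + 0.98726 i$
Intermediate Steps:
$p = 7$ ($p = -4 + 11 = 7$)
$F = 2$ ($F = - \frac{4 \left(-1\right)}{2} = \left(- \frac{1}{2}\right) \left(-4\right) = 2$)
$s = 77$ ($s = 7 + 2 \cdot 35 = 7 + 70 = 77$)
$\sqrt{s + \sqrt{1408 - 1712}} = \sqrt{77 + \sqrt{1408 - 1712}} = \sqrt{77 + \sqrt{-304}} = \sqrt{77 + 4 i \sqrt{19}}$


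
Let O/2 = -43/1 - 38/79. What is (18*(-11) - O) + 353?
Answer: 19115/79 ≈ 241.96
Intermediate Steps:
O = -6870/79 (O = 2*(-43/1 - 38/79) = 2*(-43*1 - 38*1/79) = 2*(-43 - 38/79) = 2*(-3435/79) = -6870/79 ≈ -86.962)
(18*(-11) - O) + 353 = (18*(-11) - 1*(-6870/79)) + 353 = (-198 + 6870/79) + 353 = -8772/79 + 353 = 19115/79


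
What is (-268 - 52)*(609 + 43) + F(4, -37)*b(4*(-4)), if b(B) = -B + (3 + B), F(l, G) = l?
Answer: -208628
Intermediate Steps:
b(B) = 3
(-268 - 52)*(609 + 43) + F(4, -37)*b(4*(-4)) = (-268 - 52)*(609 + 43) + 4*3 = -320*652 + 12 = -208640 + 12 = -208628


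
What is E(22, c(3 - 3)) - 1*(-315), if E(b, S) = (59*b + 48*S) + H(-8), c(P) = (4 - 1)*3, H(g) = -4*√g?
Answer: 2045 - 8*I*√2 ≈ 2045.0 - 11.314*I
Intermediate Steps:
c(P) = 9 (c(P) = 3*3 = 9)
E(b, S) = 48*S + 59*b - 8*I*√2 (E(b, S) = (59*b + 48*S) - 8*I*√2 = (48*S + 59*b) - 8*I*√2 = 48*S + 59*b - 8*I*√2)
E(22, c(3 - 3)) - 1*(-315) = (48*9 + 59*22 - 8*I*√2) - 1*(-315) = (432 + 1298 - 8*I*√2) + 315 = (1730 - 8*I*√2) + 315 = 2045 - 8*I*√2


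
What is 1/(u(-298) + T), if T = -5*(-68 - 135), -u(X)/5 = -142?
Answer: 1/1725 ≈ 0.00057971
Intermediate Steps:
u(X) = 710 (u(X) = -5*(-142) = 710)
T = 1015 (T = -5*(-203) = 1015)
1/(u(-298) + T) = 1/(710 + 1015) = 1/1725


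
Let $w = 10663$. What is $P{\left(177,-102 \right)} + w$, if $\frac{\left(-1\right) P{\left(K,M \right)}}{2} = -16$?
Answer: $10695$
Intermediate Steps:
$P{\left(K,M \right)} = 32$ ($P{\left(K,M \right)} = \left(-2\right) \left(-16\right) = 32$)
$P{\left(177,-102 \right)} + w = 32 + 10663 = 10695$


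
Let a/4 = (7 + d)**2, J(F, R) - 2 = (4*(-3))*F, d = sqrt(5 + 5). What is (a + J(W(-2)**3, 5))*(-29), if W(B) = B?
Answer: -9686 - 1624*sqrt(10) ≈ -14822.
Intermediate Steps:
d = sqrt(10) ≈ 3.1623
J(F, R) = 2 - 12*F (J(F, R) = 2 + (4*(-3))*F = 2 - 12*F)
a = 4*(7 + sqrt(10))**2 ≈ 413.09
(a + J(W(-2)**3, 5))*(-29) = ((236 + 56*sqrt(10)) + (2 - 12*(-2)**3))*(-29) = ((236 + 56*sqrt(10)) + (2 - 12*(-8)))*(-29) = ((236 + 56*sqrt(10)) + (2 + 96))*(-29) = ((236 + 56*sqrt(10)) + 98)*(-29) = (334 + 56*sqrt(10))*(-29) = -9686 - 1624*sqrt(10)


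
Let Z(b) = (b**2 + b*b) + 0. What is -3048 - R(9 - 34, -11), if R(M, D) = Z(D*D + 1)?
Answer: -32816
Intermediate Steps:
Z(b) = 2*b**2 (Z(b) = (b**2 + b**2) + 0 = 2*b**2 + 0 = 2*b**2)
R(M, D) = 2*(1 + D**2)**2 (R(M, D) = 2*(D*D + 1)**2 = 2*(D**2 + 1)**2 = 2*(1 + D**2)**2)
-3048 - R(9 - 34, -11) = -3048 - 2*(1 + (-11)**2)**2 = -3048 - 2*(1 + 121)**2 = -3048 - 2*122**2 = -3048 - 2*14884 = -3048 - 1*29768 = -3048 - 29768 = -32816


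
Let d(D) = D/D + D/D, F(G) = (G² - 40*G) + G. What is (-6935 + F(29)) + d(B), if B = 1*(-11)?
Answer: -7223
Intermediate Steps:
F(G) = G² - 39*G
B = -11
d(D) = 2 (d(D) = 1 + 1 = 2)
(-6935 + F(29)) + d(B) = (-6935 + 29*(-39 + 29)) + 2 = (-6935 + 29*(-10)) + 2 = (-6935 - 290) + 2 = -7225 + 2 = -7223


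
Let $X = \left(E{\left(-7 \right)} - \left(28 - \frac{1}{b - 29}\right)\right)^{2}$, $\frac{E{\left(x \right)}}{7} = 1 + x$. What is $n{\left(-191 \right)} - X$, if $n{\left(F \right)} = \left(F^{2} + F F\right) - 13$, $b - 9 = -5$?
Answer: $\frac{42527124}{625} \approx 68043.0$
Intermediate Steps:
$b = 4$ ($b = 9 - 5 = 4$)
$E{\left(x \right)} = 7 + 7 x$ ($E{\left(x \right)} = 7 \left(1 + x\right) = 7 + 7 x$)
$n{\left(F \right)} = -13 + 2 F^{2}$ ($n{\left(F \right)} = \left(F^{2} + F^{2}\right) - 13 = 2 F^{2} - 13 = -13 + 2 F^{2}$)
$X = \frac{3066001}{625}$ ($X = \left(\left(7 + 7 \left(-7\right)\right) - \left(28 - \frac{1}{4 - 29}\right)\right)^{2} = \left(\left(7 - 49\right) - \left(28 - \frac{1}{-25}\right)\right)^{2} = \left(-42 - \frac{701}{25}\right)^{2} = \left(- \frac{1751}{25}\right)^{2} = \frac{3066001}{625} \approx 4905.6$)
$n{\left(-191 \right)} - X = \left(-13 + 2 \left(-191\right)^{2}\right) - \frac{3066001}{625} = \left(-13 + 2 \cdot 36481\right) - \frac{3066001}{625} = \left(-13 + 72962\right) - \frac{3066001}{625} = 72949 - \frac{3066001}{625} = \frac{42527124}{625}$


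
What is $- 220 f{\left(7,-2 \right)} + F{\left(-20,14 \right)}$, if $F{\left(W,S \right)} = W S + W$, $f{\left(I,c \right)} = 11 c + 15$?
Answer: $1240$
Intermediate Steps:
$f{\left(I,c \right)} = 15 + 11 c$
$F{\left(W,S \right)} = W + S W$ ($F{\left(W,S \right)} = S W + W = W + S W$)
$- 220 f{\left(7,-2 \right)} + F{\left(-20,14 \right)} = - 220 \left(15 + 11 \left(-2\right)\right) - 20 \left(1 + 14\right) = - 220 \left(15 - 22\right) - 300 = \left(-220\right) \left(-7\right) - 300 = 1540 - 300 = 1240$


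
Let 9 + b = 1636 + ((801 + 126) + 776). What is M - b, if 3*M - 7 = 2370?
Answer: -7613/3 ≈ -2537.7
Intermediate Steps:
b = 3330 (b = -9 + (1636 + ((801 + 126) + 776)) = -9 + (1636 + (927 + 776)) = -9 + (1636 + 1703) = -9 + 3339 = 3330)
M = 2377/3 (M = 7/3 + (1/3)*2370 = 7/3 + 790 = 2377/3 ≈ 792.33)
M - b = 2377/3 - 1*3330 = 2377/3 - 3330 = -7613/3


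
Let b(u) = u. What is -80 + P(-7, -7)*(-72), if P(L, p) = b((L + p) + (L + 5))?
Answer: 1072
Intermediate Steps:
P(L, p) = 5 + p + 2*L (P(L, p) = (L + p) + (L + 5) = (L + p) + (5 + L) = 5 + p + 2*L)
-80 + P(-7, -7)*(-72) = -80 + (5 - 7 + 2*(-7))*(-72) = -80 + (5 - 7 - 14)*(-72) = -80 - 16*(-72) = -80 + 1152 = 1072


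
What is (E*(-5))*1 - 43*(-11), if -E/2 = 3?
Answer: 503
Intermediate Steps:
E = -6 (E = -2*3 = -6)
(E*(-5))*1 - 43*(-11) = -6*(-5)*1 - 43*(-11) = 30*1 + 473 = 30 + 473 = 503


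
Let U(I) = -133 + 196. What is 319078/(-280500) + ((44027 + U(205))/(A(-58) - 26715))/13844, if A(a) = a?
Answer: -7392322750946/6497877379125 ≈ -1.1377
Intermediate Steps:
U(I) = 63
319078/(-280500) + ((44027 + U(205))/(A(-58) - 26715))/13844 = 319078/(-280500) + ((44027 + 63)/(-58 - 26715))/13844 = 319078*(-1/280500) + (44090/(-26773))*(1/13844) = -159539/140250 + (44090*(-1/26773))*(1/13844) = -159539/140250 - 44090/26773*1/13844 = -159539/140250 - 22045/185322706 = -7392322750946/6497877379125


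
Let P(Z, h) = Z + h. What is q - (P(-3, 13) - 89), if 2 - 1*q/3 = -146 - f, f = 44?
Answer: 655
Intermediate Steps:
q = 576 (q = 6 - 3*(-146 - 1*44) = 6 - 3*(-146 - 44) = 6 - 3*(-190) = 6 + 570 = 576)
q - (P(-3, 13) - 89) = 576 - ((-3 + 13) - 89) = 576 - (10 - 89) = 576 - 1*(-79) = 576 + 79 = 655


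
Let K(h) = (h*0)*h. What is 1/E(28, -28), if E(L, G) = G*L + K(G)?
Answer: -1/784 ≈ -0.0012755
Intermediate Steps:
K(h) = 0 (K(h) = 0*h = 0)
E(L, G) = G*L (E(L, G) = G*L + 0 = G*L)
1/E(28, -28) = 1/(-28*28) = 1/(-784) = -1/784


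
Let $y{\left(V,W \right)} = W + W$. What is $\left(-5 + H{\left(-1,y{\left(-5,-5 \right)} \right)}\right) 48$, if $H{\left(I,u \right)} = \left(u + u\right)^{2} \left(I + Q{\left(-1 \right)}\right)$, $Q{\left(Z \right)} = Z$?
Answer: $-38640$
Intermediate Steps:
$y{\left(V,W \right)} = 2 W$
$H{\left(I,u \right)} = 4 u^{2} \left(-1 + I\right)$ ($H{\left(I,u \right)} = \left(u + u\right)^{2} \left(I - 1\right) = \left(2 u\right)^{2} \left(-1 + I\right) = 4 u^{2} \left(-1 + I\right)$)
$\left(-5 + H{\left(-1,y{\left(-5,-5 \right)} \right)}\right) 48 = \left(-5 + 4 \left(2 \left(-5\right)\right)^{2} \left(-1 - 1\right)\right) 48 = \left(-5 + 4 \left(-10\right)^{2} \left(-2\right)\right) 48 = \left(-5 + 4 \cdot 100 \left(-2\right)\right) 48 = \left(-5 - 800\right) 48 = \left(-805\right) 48 = -38640$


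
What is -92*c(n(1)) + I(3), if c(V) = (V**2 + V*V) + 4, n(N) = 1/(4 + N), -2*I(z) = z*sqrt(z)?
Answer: -9384/25 - 3*sqrt(3)/2 ≈ -377.96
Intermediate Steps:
I(z) = -z**(3/2)/2 (I(z) = -z*sqrt(z)/2 = -z**(3/2)/2)
c(V) = 4 + 2*V**2 (c(V) = (V**2 + V**2) + 4 = 2*V**2 + 4 = 4 + 2*V**2)
-92*c(n(1)) + I(3) = -92*(4 + 2*(1/(4 + 1))**2) - 3*sqrt(3)/2 = -92*(4 + 2*(1/5)**2) - 3*sqrt(3)/2 = -92*(4 + 2*(1/25)) - 3*sqrt(3)/2 = -92*(4 + 2/25) - 3*sqrt(3)/2 = -92*102/25 - 3*sqrt(3)/2 = -9384/25 - 3*sqrt(3)/2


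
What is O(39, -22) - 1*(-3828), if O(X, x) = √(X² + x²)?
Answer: 3828 + √2005 ≈ 3872.8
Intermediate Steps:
O(39, -22) - 1*(-3828) = √(39² + (-22)²) - 1*(-3828) = √(1521 + 484) + 3828 = √2005 + 3828 = 3828 + √2005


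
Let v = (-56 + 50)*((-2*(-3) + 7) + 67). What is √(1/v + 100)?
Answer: √1439970/120 ≈ 9.9999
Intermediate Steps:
v = -480 (v = -6*((6 + 7) + 67) = -6*(13 + 67) = -6*80 = -480)
√(1/v + 100) = √(1/(-480) + 100) = √(-1/480 + 100) = √(47999/480) = √1439970/120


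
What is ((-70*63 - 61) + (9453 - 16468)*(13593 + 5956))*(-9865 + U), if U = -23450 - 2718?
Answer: 4941591059298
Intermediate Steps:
U = -26168
((-70*63 - 61) + (9453 - 16468)*(13593 + 5956))*(-9865 + U) = ((-70*63 - 61) + (9453 - 16468)*(13593 + 5956))*(-9865 - 26168) = ((-4410 - 61) - 7015*19549)*(-36033) = (-4471 - 137136235)*(-36033) = -137140706*(-36033) = 4941591059298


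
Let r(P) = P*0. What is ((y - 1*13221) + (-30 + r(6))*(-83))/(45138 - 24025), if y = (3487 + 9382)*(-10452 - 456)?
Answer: -140385783/21113 ≈ -6649.3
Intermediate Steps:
r(P) = 0
y = -140375052 (y = 12869*(-10908) = -140375052)
((y - 1*13221) + (-30 + r(6))*(-83))/(45138 - 24025) = ((-140375052 - 1*13221) + (-30 + 0)*(-83))/(45138 - 24025) = ((-140375052 - 13221) - 30*(-83))/21113 = (-140388273 + 2490)*(1/21113) = -140385783*1/21113 = -140385783/21113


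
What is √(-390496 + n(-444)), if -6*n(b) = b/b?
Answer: I*√14057862/6 ≈ 624.9*I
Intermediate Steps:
n(b) = -⅙ (n(b) = -b/(6*b) = -⅙*1 = -⅙)
√(-390496 + n(-444)) = √(-390496 - ⅙) = √(-2342977/6) = I*√14057862/6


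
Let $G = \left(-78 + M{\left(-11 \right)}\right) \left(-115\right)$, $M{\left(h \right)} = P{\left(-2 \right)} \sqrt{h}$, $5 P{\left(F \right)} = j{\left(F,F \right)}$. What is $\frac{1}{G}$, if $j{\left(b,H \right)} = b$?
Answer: $\frac{195}{1749656} - \frac{i \sqrt{11}}{1749656} \approx 0.00011145 - 1.8956 \cdot 10^{-6} i$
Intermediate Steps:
$P{\left(F \right)} = \frac{F}{5}$
$M{\left(h \right)} = - \frac{2 \sqrt{h}}{5}$ ($M{\left(h \right)} = \frac{1}{5} \left(-2\right) \sqrt{h} = - \frac{2 \sqrt{h}}{5}$)
$G = 8970 + 46 i \sqrt{11}$ ($G = \left(-78 - \frac{2 \sqrt{-11}}{5}\right) \left(-115\right) = \left(-78 - \frac{2 i \sqrt{11}}{5}\right) \left(-115\right) = 8970 + 46 i \sqrt{11} \approx 8970.0 + 152.56 i$)
$\frac{1}{G} = \frac{1}{8970 + 46 i \sqrt{11}}$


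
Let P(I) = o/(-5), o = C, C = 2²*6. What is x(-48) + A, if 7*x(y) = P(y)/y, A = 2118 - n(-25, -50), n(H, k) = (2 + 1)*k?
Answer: 158761/70 ≈ 2268.0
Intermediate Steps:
C = 24 (C = 4*6 = 24)
n(H, k) = 3*k
o = 24
P(I) = -24/5 (P(I) = 24/(-5) = 24*(-⅕) = -24/5)
A = 2268 (A = 2118 - 3*(-50) = 2118 - 1*(-150) = 2118 + 150 = 2268)
x(y) = -24/(35*y) (x(y) = (-24/(5*y))/7 = -24/(35*y))
x(-48) + A = -24/35/(-48) + 2268 = -24/35*(-1/48) + 2268 = 1/70 + 2268 = 158761/70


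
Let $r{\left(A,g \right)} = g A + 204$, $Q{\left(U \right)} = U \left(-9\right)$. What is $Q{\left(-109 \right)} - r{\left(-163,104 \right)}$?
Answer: $17729$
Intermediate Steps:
$Q{\left(U \right)} = - 9 U$
$r{\left(A,g \right)} = 204 + A g$ ($r{\left(A,g \right)} = A g + 204 = 204 + A g$)
$Q{\left(-109 \right)} - r{\left(-163,104 \right)} = \left(-9\right) \left(-109\right) - \left(204 - 16952\right) = 981 - \left(204 - 16952\right) = 981 - -16748 = 981 + 16748 = 17729$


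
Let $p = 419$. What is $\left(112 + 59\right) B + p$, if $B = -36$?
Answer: $-5737$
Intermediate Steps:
$\left(112 + 59\right) B + p = \left(112 + 59\right) \left(-36\right) + 419 = 171 \left(-36\right) + 419 = -6156 + 419 = -5737$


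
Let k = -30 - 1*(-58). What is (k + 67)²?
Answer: 9025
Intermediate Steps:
k = 28 (k = -30 + 58 = 28)
(k + 67)² = (28 + 67)² = 95² = 9025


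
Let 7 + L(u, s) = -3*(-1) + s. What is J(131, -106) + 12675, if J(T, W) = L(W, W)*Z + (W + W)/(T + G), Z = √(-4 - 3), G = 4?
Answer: 1710913/135 - 110*I*√7 ≈ 12673.0 - 291.03*I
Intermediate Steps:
Z = I*√7 (Z = √(-7) = I*√7 ≈ 2.6458*I)
L(u, s) = -4 + s (L(u, s) = -7 + (-3*(-1) + s) = -7 + (3 + s) = -4 + s)
J(T, W) = 2*W/(4 + T) + I*√7*(-4 + W) (J(T, W) = (-4 + W)*(I*√7) + (W + W)/(T + 4) = I*√7*(-4 + W) + (2*W)/(4 + T) = I*√7*(-4 + W) + 2*W/(4 + T) = 2*W/(4 + T) + I*√7*(-4 + W))
J(131, -106) + 12675 = (2*(-106) + 4*I*√7*(-4 - 106) + I*131*√7*(-4 - 106))/(4 + 131) + 12675 = (-212 + 4*I*√7*(-110) + I*131*√7*(-110))/135 + 12675 = (-212 - 440*I*√7 - 14410*I*√7)/135 + 12675 = (-212 - 14850*I*√7)/135 + 12675 = (-212/135 - 110*I*√7) + 12675 = 1710913/135 - 110*I*√7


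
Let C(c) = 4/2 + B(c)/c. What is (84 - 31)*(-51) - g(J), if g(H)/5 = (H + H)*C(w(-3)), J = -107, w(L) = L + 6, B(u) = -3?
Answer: -1633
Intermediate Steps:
w(L) = 6 + L
C(c) = 2 - 3/c (C(c) = 4/2 - 3/c = 4*(1/2) - 3/c = 2 - 3/c)
g(H) = 10*H (g(H) = 5*((H + H)*(2 - 3/(6 - 3))) = 5*((2*H)*(2 - 3/3)) = 5*((2*H)*(2 - 3*1/3)) = 5*((2*H)*(2 - 1)) = 5*((2*H)*1) = 5*(2*H) = 10*H)
(84 - 31)*(-51) - g(J) = (84 - 31)*(-51) - 10*(-107) = 53*(-51) - 1*(-1070) = -2703 + 1070 = -1633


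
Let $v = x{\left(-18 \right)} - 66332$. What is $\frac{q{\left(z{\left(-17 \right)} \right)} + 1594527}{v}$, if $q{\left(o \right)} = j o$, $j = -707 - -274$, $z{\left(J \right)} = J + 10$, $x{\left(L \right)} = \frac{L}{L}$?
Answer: $- \frac{1597558}{66331} \approx -24.085$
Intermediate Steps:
$x{\left(L \right)} = 1$
$z{\left(J \right)} = 10 + J$
$j = -433$ ($j = -707 + 274 = -433$)
$q{\left(o \right)} = - 433 o$
$v = -66331$ ($v = 1 - 66332 = -66331$)
$\frac{q{\left(z{\left(-17 \right)} \right)} + 1594527}{v} = \frac{- 433 \left(10 - 17\right) + 1594527}{-66331} = \left(\left(-433\right) \left(-7\right) + 1594527\right) \left(- \frac{1}{66331}\right) = \left(3031 + 1594527\right) \left(- \frac{1}{66331}\right) = 1597558 \left(- \frac{1}{66331}\right) = - \frac{1597558}{66331}$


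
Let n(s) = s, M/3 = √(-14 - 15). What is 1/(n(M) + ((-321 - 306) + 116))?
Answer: -511/261382 - 3*I*√29/261382 ≈ -0.001955 - 6.1808e-5*I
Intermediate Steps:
M = 3*I*√29 (M = 3*√(-14 - 15) = 3*√(-29) = 3*(I*√29) = 3*I*√29 ≈ 16.155*I)
1/(n(M) + ((-321 - 306) + 116)) = 1/(3*I*√29 + ((-321 - 306) + 116)) = 1/(3*I*√29 + (-627 + 116)) = 1/(3*I*√29 - 511) = 1/(-511 + 3*I*√29)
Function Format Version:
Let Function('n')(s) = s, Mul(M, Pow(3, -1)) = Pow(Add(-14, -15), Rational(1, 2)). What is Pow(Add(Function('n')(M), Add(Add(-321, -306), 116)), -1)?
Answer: Add(Rational(-511, 261382), Mul(Rational(-3, 261382), I, Pow(29, Rational(1, 2)))) ≈ Add(-0.0019550, Mul(-6.1808e-5, I))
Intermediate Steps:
M = Mul(3, I, Pow(29, Rational(1, 2))) (M = Mul(3, Pow(Add(-14, -15), Rational(1, 2))) = Mul(3, Pow(-29, Rational(1, 2))) = Mul(3, Mul(I, Pow(29, Rational(1, 2)))) = Mul(3, I, Pow(29, Rational(1, 2))) ≈ Mul(16.155, I))
Pow(Add(Function('n')(M), Add(Add(-321, -306), 116)), -1) = Pow(Add(Mul(3, I, Pow(29, Rational(1, 2))), Add(Add(-321, -306), 116)), -1) = Pow(Add(Mul(3, I, Pow(29, Rational(1, 2))), Add(-627, 116)), -1) = Pow(Add(Mul(3, I, Pow(29, Rational(1, 2))), -511), -1) = Pow(Add(-511, Mul(3, I, Pow(29, Rational(1, 2)))), -1)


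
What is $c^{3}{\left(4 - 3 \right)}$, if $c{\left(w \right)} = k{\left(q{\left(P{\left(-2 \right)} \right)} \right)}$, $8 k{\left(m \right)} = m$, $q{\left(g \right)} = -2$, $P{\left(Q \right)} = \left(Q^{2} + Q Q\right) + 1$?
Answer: $- \frac{1}{64} \approx -0.015625$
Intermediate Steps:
$P{\left(Q \right)} = 1 + 2 Q^{2}$ ($P{\left(Q \right)} = \left(Q^{2} + Q^{2}\right) + 1 = 2 Q^{2} + 1 = 1 + 2 Q^{2}$)
$k{\left(m \right)} = \frac{m}{8}$
$c{\left(w \right)} = - \frac{1}{4}$ ($c{\left(w \right)} = \frac{1}{8} \left(-2\right) = - \frac{1}{4}$)
$c^{3}{\left(4 - 3 \right)} = \left(- \frac{1}{4}\right)^{3} = - \frac{1}{64}$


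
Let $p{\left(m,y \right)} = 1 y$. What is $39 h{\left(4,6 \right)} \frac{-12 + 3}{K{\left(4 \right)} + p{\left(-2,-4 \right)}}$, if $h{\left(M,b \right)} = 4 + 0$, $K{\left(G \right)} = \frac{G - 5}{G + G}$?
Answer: $\frac{3744}{11} \approx 340.36$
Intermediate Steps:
$p{\left(m,y \right)} = y$
$K{\left(G \right)} = \frac{-5 + G}{2 G}$
$h{\left(M,b \right)} = 4$
$39 h{\left(4,6 \right)} \frac{-12 + 3}{K{\left(4 \right)} + p{\left(-2,-4 \right)}} = 39 \cdot 4 \frac{-12 + 3}{\frac{-5 + 4}{2 \cdot 4} - 4} = 156 \left(- \frac{9}{\frac{1}{2} \cdot \frac{1}{4} \left(-1\right) - 4}\right) = 156 \left(- \frac{9}{- \frac{1}{8} - 4}\right) = 156 \left(- \frac{9}{- \frac{33}{8}}\right) = 156 \left(\left(-9\right) \left(- \frac{8}{33}\right)\right) = 156 \cdot \frac{24}{11} = \frac{3744}{11}$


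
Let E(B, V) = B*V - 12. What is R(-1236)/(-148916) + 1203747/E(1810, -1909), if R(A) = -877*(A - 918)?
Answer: -838315384221/64318719079 ≈ -13.034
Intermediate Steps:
R(A) = 805086 - 877*A (R(A) = -877*(-918 + A) = 805086 - 877*A)
E(B, V) = -12 + B*V
R(-1236)/(-148916) + 1203747/E(1810, -1909) = (805086 - 877*(-1236))/(-148916) + 1203747/(-12 + 1810*(-1909)) = (805086 + 1083972)*(-1/148916) + 1203747/(-12 - 3455290) = 1889058*(-1/148916) + 1203747/(-3455302) = -944529/74458 + 1203747*(-1/3455302) = -944529/74458 - 1203747/3455302 = -838315384221/64318719079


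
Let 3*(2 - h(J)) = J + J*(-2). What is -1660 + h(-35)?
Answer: -5009/3 ≈ -1669.7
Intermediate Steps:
h(J) = 2 + J/3 (h(J) = 2 - (J + J*(-2))/3 = 2 - (J - 2*J)/3 = 2 - (-1)*J/3 = 2 + J/3)
-1660 + h(-35) = -1660 + (2 + (1/3)*(-35)) = -1660 + (2 - 35/3) = -1660 - 29/3 = -5009/3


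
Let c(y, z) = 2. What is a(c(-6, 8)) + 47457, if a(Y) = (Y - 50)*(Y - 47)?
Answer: 49617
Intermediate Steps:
a(Y) = (-50 + Y)*(-47 + Y)
a(c(-6, 8)) + 47457 = (2350 + 2**2 - 97*2) + 47457 = (2350 + 4 - 194) + 47457 = 2160 + 47457 = 49617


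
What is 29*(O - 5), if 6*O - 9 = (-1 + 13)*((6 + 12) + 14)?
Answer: 3509/2 ≈ 1754.5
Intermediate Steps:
O = 131/2 (O = 3/2 + ((-1 + 13)*((6 + 12) + 14))/6 = 3/2 + (12*(18 + 14))/6 = 3/2 + (12*32)/6 = 3/2 + (⅙)*384 = 3/2 + 64 = 131/2 ≈ 65.500)
29*(O - 5) = 29*(131/2 - 5) = 29*(121/2) = 3509/2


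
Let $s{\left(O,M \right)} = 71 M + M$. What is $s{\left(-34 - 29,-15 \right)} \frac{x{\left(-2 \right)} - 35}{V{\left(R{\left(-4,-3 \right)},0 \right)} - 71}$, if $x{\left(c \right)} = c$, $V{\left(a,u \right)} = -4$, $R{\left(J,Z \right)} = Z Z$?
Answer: $- \frac{2664}{5} \approx -532.8$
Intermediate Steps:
$R{\left(J,Z \right)} = Z^{2}$
$s{\left(O,M \right)} = 72 M$
$s{\left(-34 - 29,-15 \right)} \frac{x{\left(-2 \right)} - 35}{V{\left(R{\left(-4,-3 \right)},0 \right)} - 71} = 72 \left(-15\right) \frac{-2 - 35}{-4 - 71} = - 1080 \left(- \frac{37}{-75}\right) = - 1080 \left(\left(-37\right) \left(- \frac{1}{75}\right)\right) = \left(-1080\right) \frac{37}{75} = - \frac{2664}{5}$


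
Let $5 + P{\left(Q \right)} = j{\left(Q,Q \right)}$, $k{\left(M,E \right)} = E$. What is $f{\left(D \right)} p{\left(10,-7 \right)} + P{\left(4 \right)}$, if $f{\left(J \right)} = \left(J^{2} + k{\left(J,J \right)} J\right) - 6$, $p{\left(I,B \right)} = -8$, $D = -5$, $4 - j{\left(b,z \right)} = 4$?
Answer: $-357$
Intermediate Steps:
$j{\left(b,z \right)} = 0$ ($j{\left(b,z \right)} = 4 - 4 = 0$)
$P{\left(Q \right)} = -5$ ($P{\left(Q \right)} = -5 + 0 = -5$)
$f{\left(J \right)} = -6 + 2 J^{2}$ ($f{\left(J \right)} = \left(J^{2} + J J\right) - 6 = \left(J^{2} + J^{2}\right) - 6 = 2 J^{2} - 6 = -6 + 2 J^{2}$)
$f{\left(D \right)} p{\left(10,-7 \right)} + P{\left(4 \right)} = \left(-6 + 2 \left(-5\right)^{2}\right) \left(-8\right) - 5 = \left(-6 + 2 \cdot 25\right) \left(-8\right) - 5 = \left(-6 + 50\right) \left(-8\right) - 5 = 44 \left(-8\right) - 5 = -352 - 5 = -357$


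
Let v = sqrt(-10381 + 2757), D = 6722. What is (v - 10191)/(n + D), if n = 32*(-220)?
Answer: 3397/106 - I*sqrt(1906)/159 ≈ 32.047 - 0.27458*I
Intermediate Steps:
v = 2*I*sqrt(1906) (v = sqrt(-7624) = 2*I*sqrt(1906) ≈ 87.316*I)
n = -7040
(v - 10191)/(n + D) = (2*I*sqrt(1906) - 10191)/(-7040 + 6722) = (-10191 + 2*I*sqrt(1906))/(-318) = (-10191 + 2*I*sqrt(1906))*(-1/318) = 3397/106 - I*sqrt(1906)/159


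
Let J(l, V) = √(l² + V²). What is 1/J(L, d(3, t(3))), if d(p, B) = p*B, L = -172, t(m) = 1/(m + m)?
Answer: 2*√118337/118337 ≈ 0.0058139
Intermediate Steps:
t(m) = 1/(2*m)
d(p, B) = B*p
J(l, V) = √(V² + l²)
1/J(L, d(3, t(3))) = 1/(√((((½)/3)*3)² + (-172)²)) = 1/(√((((½)*(⅓))*3)² + 29584)) = 1/(√(((⅙)*3)² + 29584)) = 1/(√((½)² + 29584)) = 1/(√(¼ + 29584)) = 1/(√(118337/4)) = 1/(√118337/2) = 2*√118337/118337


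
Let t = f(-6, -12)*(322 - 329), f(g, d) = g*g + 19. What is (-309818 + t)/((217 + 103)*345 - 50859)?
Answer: -103401/19847 ≈ -5.2099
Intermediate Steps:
f(g, d) = 19 + g**2 (f(g, d) = g**2 + 19 = 19 + g**2)
t = -385 (t = (19 + (-6)**2)*(322 - 329) = (19 + 36)*(-7) = 55*(-7) = -385)
(-309818 + t)/((217 + 103)*345 - 50859) = (-309818 - 385)/((217 + 103)*345 - 50859) = -310203/(320*345 - 50859) = -310203/(110400 - 50859) = -310203/59541 = -310203*1/59541 = -103401/19847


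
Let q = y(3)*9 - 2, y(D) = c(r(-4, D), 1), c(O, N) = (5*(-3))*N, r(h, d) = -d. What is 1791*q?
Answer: -245367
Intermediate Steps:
c(O, N) = -15*N
y(D) = -15 (y(D) = -15*1 = -15)
q = -137 (q = -15*9 - 2 = -135 - 2 = -137)
1791*q = 1791*(-137) = -245367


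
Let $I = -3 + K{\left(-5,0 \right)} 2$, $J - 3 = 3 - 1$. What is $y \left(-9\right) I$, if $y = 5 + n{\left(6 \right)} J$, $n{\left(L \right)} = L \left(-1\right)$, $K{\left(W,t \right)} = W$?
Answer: $-2925$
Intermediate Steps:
$J = 5$ ($J = 3 + \left(3 - 1\right) = 3 + 2 = 5$)
$n{\left(L \right)} = - L$
$I = -13$ ($I = -3 - 10 = -13$)
$y = -25$ ($y = 5 + \left(-1\right) 6 \cdot 5 = 5 - 30 = -25$)
$y \left(-9\right) I = \left(-25\right) \left(-9\right) \left(-13\right) = 225 \left(-13\right) = -2925$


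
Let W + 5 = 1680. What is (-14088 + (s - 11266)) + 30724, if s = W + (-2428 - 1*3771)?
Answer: 846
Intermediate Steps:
W = 1675 (W = -5 + 1680 = 1675)
s = -4524 (s = 1675 + (-2428 - 1*3771) = 1675 + (-2428 - 3771) = 1675 - 6199 = -4524)
(-14088 + (s - 11266)) + 30724 = (-14088 + (-4524 - 11266)) + 30724 = (-14088 - 15790) + 30724 = -29878 + 30724 = 846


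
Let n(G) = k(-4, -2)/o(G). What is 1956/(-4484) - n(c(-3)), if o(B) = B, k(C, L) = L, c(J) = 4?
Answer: 143/2242 ≈ 0.063782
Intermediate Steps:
n(G) = -2/G
1956/(-4484) - n(c(-3)) = 1956/(-4484) - (-2)/4 = 1956*(-1/4484) - (-2)/4 = -489/1121 - 1*(-1/2) = -489/1121 + 1/2 = 143/2242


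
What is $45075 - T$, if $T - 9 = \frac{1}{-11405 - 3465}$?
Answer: $\frac{670131421}{14870} \approx 45066.0$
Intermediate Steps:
$T = \frac{133829}{14870}$ ($T = 9 + \frac{1}{-11405 - 3465} = 9 + \frac{1}{-14870} = 9 - \frac{1}{14870} = \frac{133829}{14870} \approx 8.9999$)
$45075 - T = 45075 - \frac{133829}{14870} = \frac{670131421}{14870}$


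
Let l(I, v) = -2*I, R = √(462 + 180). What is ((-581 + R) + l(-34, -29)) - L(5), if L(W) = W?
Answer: -518 + √642 ≈ -492.66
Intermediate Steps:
R = √642 ≈ 25.338
((-581 + R) + l(-34, -29)) - L(5) = ((-581 + √642) - 2*(-34)) - 1*5 = ((-581 + √642) + 68) - 5 = (-513 + √642) - 5 = -518 + √642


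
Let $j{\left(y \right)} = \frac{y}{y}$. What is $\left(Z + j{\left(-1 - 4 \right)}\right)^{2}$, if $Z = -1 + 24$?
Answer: $576$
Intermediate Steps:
$j{\left(y \right)} = 1$
$Z = 23$
$\left(Z + j{\left(-1 - 4 \right)}\right)^{2} = \left(23 + 1\right)^{2} = 24^{2} = 576$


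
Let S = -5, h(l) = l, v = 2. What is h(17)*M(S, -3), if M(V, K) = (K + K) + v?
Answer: -68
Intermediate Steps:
M(V, K) = 2 + 2*K (M(V, K) = (K + K) + 2 = 2*K + 2 = 2 + 2*K)
h(17)*M(S, -3) = 17*(2 + 2*(-3)) = 17*(2 - 6) = 17*(-4) = -68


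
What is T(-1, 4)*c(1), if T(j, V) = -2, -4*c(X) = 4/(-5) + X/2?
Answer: -3/20 ≈ -0.15000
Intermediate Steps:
c(X) = ⅕ - X/8 (c(X) = -(4/(-5) + X/2)/4 = -(4*(-⅕) + X*(½))/4 = -(-⅘ + X/2)/4 = ⅕ - X/8)
T(-1, 4)*c(1) = -2*(⅕ - ⅛*1) = -2*(⅕ - ⅛) = -2*3/40 = -3/20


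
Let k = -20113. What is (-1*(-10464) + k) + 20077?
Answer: 10428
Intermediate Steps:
(-1*(-10464) + k) + 20077 = (-1*(-10464) - 20113) + 20077 = (10464 - 20113) + 20077 = -9649 + 20077 = 10428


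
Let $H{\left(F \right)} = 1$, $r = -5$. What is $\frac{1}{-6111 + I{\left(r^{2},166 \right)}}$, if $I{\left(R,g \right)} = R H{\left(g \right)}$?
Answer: $- \frac{1}{6086} \approx -0.00016431$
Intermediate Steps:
$I{\left(R,g \right)} = R$ ($I{\left(R,g \right)} = R 1 = R$)
$\frac{1}{-6111 + I{\left(r^{2},166 \right)}} = \frac{1}{-6111 + \left(-5\right)^{2}} = \frac{1}{-6111 + 25} = \frac{1}{-6086} = - \frac{1}{6086}$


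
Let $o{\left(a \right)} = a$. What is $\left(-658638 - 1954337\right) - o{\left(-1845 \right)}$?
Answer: $-2611130$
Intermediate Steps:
$\left(-658638 - 1954337\right) - o{\left(-1845 \right)} = \left(-658638 - 1954337\right) - -1845 = -2612975 + 1845 = -2611130$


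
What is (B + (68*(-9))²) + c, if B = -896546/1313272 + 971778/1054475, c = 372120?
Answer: 516994982749757533/692406246100 ≈ 7.4666e+5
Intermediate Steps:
B = 165411747133/692406246100 (B = -896546*1/1313272 + 971778*(1/1054475) = -448273/656636 + 971778/1054475 = 165411747133/692406246100 ≈ 0.23889)
(B + (68*(-9))²) + c = (165411747133/692406246100 + (68*(-9))²) + 372120 = (165411747133/692406246100 + (-612)²) + 372120 = (165411747133/692406246100 + 374544) + 372120 = 259336770451025533/692406246100 + 372120 = 516994982749757533/692406246100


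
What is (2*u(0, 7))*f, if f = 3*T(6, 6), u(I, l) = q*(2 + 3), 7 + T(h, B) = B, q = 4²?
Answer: -480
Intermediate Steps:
q = 16
T(h, B) = -7 + B
u(I, l) = 80 (u(I, l) = 16*(2 + 3) = 16*5 = 80)
f = -3 (f = 3*(-7 + 6) = 3*(-1) = -3)
(2*u(0, 7))*f = (2*80)*(-3) = 160*(-3) = -480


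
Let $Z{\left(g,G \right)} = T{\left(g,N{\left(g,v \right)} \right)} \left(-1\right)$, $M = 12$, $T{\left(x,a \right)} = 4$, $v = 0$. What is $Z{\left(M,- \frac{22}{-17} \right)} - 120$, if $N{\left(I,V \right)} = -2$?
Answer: $-124$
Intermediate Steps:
$Z{\left(g,G \right)} = -4$ ($Z{\left(g,G \right)} = 4 \left(-1\right) = -4$)
$Z{\left(M,- \frac{22}{-17} \right)} - 120 = -4 - 120 = -124$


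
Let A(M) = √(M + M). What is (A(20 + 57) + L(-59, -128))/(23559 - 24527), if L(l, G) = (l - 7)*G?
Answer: -96/11 - √154/968 ≈ -8.7401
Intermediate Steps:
L(l, G) = G*(-7 + l) (L(l, G) = (-7 + l)*G = G*(-7 + l))
A(M) = √2*√M (A(M) = √(2*M) = √2*√M)
(A(20 + 57) + L(-59, -128))/(23559 - 24527) = (√2*√(20 + 57) - 128*(-7 - 59))/(23559 - 24527) = (√2*√77 - 128*(-66))/(-968) = (√154 + 8448)*(-1/968) = (8448 + √154)*(-1/968) = -96/11 - √154/968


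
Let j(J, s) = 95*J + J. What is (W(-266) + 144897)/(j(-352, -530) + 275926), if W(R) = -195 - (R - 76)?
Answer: 72522/121067 ≈ 0.59902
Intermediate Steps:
W(R) = -119 - R (W(R) = -195 - (-76 + R) = -195 + (76 - R) = -119 - R)
j(J, s) = 96*J
(W(-266) + 144897)/(j(-352, -530) + 275926) = ((-119 - 1*(-266)) + 144897)/(96*(-352) + 275926) = ((-119 + 266) + 144897)/(-33792 + 275926) = (147 + 144897)/242134 = 145044*(1/242134) = 72522/121067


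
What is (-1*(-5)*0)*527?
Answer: 0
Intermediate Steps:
(-1*(-5)*0)*527 = (5*0)*527 = 0*527 = 0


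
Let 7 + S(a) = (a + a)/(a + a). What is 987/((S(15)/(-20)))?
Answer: 3290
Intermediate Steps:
S(a) = -6 (S(a) = -7 + (a + a)/(a + a) = -7 + (2*a)/((2*a)) = -7 + (2*a)*(1/(2*a)) = -7 + 1 = -6)
987/((S(15)/(-20))) = 987/((-6/(-20))) = 987/((-6*(-1/20))) = 987/(3/10) = 987*(10/3) = 3290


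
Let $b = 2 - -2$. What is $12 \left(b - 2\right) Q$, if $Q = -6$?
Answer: $-144$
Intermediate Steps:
$b = 4$ ($b = 2 + 2 = 4$)
$12 \left(b - 2\right) Q = 12 \left(4 - 2\right) \left(-6\right) = 12 \cdot 2 \left(-6\right) = 24 \left(-6\right) = -144$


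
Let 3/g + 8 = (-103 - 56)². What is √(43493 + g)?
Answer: 8*√434063218994/25273 ≈ 208.55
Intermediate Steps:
g = 3/25273 (g = 3/(-8 + (-103 - 56)²) = 3/(-8 + (-159)²) = 3/(-8 + 25281) = 3/25273 ≈ 0.00011870)
√(43493 + g) = √(43493 + 3/25273) = √(1099198592/25273) = 8*√434063218994/25273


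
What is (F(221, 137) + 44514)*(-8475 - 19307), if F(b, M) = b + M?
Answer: -1246633904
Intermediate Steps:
F(b, M) = M + b
(F(221, 137) + 44514)*(-8475 - 19307) = ((137 + 221) + 44514)*(-8475 - 19307) = (358 + 44514)*(-27782) = 44872*(-27782) = -1246633904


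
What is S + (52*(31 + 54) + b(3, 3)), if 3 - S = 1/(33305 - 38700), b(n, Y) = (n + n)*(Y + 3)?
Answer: 24056306/5395 ≈ 4459.0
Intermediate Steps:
b(n, Y) = 2*n*(3 + Y) (b(n, Y) = (2*n)*(3 + Y) = 2*n*(3 + Y))
S = 16186/5395 (S = 3 - 1/(33305 - 38700) = 3 - 1/(-5395) = 3 - 1*(-1/5395) = 3 + 1/5395 = 16186/5395 ≈ 3.0002)
S + (52*(31 + 54) + b(3, 3)) = 16186/5395 + (52*(31 + 54) + 2*3*(3 + 3)) = 16186/5395 + (52*85 + 2*3*6) = 16186/5395 + (4420 + 36) = 16186/5395 + 4456 = 24056306/5395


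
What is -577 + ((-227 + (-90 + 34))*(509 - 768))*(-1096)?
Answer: -80334089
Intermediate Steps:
-577 + ((-227 + (-90 + 34))*(509 - 768))*(-1096) = -577 + ((-227 - 56)*(-259))*(-1096) = -577 - 283*(-259)*(-1096) = -577 + 73297*(-1096) = -577 - 80333512 = -80334089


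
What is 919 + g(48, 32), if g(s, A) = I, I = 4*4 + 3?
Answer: 938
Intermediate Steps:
I = 19 (I = 16 + 3 = 19)
g(s, A) = 19
919 + g(48, 32) = 919 + 19 = 938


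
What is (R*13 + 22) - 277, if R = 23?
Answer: 44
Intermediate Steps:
(R*13 + 22) - 277 = (23*13 + 22) - 277 = (299 + 22) - 277 = 321 - 277 = 44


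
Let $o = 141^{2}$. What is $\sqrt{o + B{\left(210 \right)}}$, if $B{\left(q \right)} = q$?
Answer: $\sqrt{20091} \approx 141.74$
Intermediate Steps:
$o = 19881$
$\sqrt{o + B{\left(210 \right)}} = \sqrt{19881 + 210} = \sqrt{20091}$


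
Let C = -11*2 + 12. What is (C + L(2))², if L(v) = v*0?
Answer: 100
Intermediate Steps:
L(v) = 0
C = -10 (C = -22 + 12 = -10)
(C + L(2))² = (-10 + 0)² = (-10)² = 100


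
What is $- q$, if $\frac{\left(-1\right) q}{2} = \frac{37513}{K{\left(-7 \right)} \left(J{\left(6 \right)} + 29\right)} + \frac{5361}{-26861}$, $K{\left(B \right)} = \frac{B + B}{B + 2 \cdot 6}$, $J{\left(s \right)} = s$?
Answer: $- \frac{144023153}{188027} \approx -765.97$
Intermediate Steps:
$K{\left(B \right)} = \frac{2 B}{12 + B}$ ($K{\left(B \right)} = \frac{2 B}{B + 12} = \frac{2 B}{12 + B}$)
$q = \frac{144023153}{188027}$ ($q = - 2 \left(\frac{37513}{2 \left(-7\right) \frac{1}{12 - 7} \left(6 + 29\right)} + \frac{5361}{-26861}\right) = - 2 \left(\frac{37513}{2 \left(-7\right) \frac{1}{5} \cdot 35} + 5361 \left(- \frac{1}{26861}\right)\right) = - 2 \left(\frac{37513}{2 \left(-7\right) \frac{1}{5} \cdot 35} - \frac{5361}{26861}\right) = - 2 \left(\frac{37513}{\left(- \frac{14}{5}\right) 35} - \frac{5361}{26861}\right) = - 2 \left(\frac{37513}{-98} - \frac{5361}{26861}\right) = - 2 \left(37513 \left(- \frac{1}{98}\right) - \frac{5361}{26861}\right) = - 2 \left(- \frac{5359}{14} - \frac{5361}{26861}\right) = \left(-2\right) \left(- \frac{144023153}{376054}\right) = \frac{144023153}{188027} \approx 765.97$)
$- q = \left(-1\right) \frac{144023153}{188027} = - \frac{144023153}{188027}$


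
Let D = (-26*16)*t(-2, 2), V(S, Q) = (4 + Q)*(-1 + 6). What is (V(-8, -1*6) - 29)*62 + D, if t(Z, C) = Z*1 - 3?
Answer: -338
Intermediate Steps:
t(Z, C) = -3 + Z (t(Z, C) = Z - 3 = -3 + Z)
V(S, Q) = 20 + 5*Q (V(S, Q) = (4 + Q)*5 = 20 + 5*Q)
D = 2080 (D = (-26*16)*(-3 - 2) = -416*(-5) = 2080)
(V(-8, -1*6) - 29)*62 + D = ((20 + 5*(-1*6)) - 29)*62 + 2080 = ((20 + 5*(-6)) - 29)*62 + 2080 = ((20 - 30) - 29)*62 + 2080 = (-10 - 29)*62 + 2080 = -39*62 + 2080 = -2418 + 2080 = -338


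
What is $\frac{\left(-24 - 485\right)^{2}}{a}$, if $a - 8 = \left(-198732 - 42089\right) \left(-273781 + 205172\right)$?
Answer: $\frac{259081}{16522487997} \approx 1.5681 \cdot 10^{-5}$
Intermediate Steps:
$a = 16522487997$ ($a = 8 + \left(-198732 - 42089\right) \left(-273781 + 205172\right) = 8 - -16522487989 = 8 + 16522487989 = 16522487997$)
$\frac{\left(-24 - 485\right)^{2}}{a} = \frac{\left(-24 - 485\right)^{2}}{16522487997} = \left(-509\right)^{2} \cdot \frac{1}{16522487997} = 259081 \cdot \frac{1}{16522487997} = \frac{259081}{16522487997}$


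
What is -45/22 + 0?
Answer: -45/22 ≈ -2.0455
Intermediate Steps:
-45/22 + 0 = -45/22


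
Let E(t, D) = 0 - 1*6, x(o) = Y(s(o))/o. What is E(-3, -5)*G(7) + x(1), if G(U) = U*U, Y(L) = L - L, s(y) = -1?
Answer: -294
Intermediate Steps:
Y(L) = 0
G(U) = U²
x(o) = 0 (x(o) = 0/o = 0)
E(t, D) = -6 (E(t, D) = 0 - 6 = -6)
E(-3, -5)*G(7) + x(1) = -6*7² + 0 = -6*49 + 0 = -294 + 0 = -294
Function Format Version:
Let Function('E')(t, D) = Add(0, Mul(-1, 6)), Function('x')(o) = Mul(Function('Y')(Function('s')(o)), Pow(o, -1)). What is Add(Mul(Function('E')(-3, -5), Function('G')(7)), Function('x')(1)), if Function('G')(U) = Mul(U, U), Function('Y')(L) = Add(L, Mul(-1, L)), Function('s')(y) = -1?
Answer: -294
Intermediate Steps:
Function('Y')(L) = 0
Function('G')(U) = Pow(U, 2)
Function('x')(o) = 0 (Function('x')(o) = Mul(0, Pow(o, -1)) = 0)
Function('E')(t, D) = -6 (Function('E')(t, D) = Add(0, -6) = -6)
Add(Mul(Function('E')(-3, -5), Function('G')(7)), Function('x')(1)) = Add(Mul(-6, Pow(7, 2)), 0) = Add(Mul(-6, 49), 0) = Add(-294, 0) = -294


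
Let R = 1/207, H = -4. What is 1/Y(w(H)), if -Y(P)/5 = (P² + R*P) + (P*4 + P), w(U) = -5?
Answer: 207/25 ≈ 8.2800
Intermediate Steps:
R = 1/207 ≈ 0.0048309
Y(P) = -5*P² - 5180*P/207 (Y(P) = -5*((P² + P/207) + (P*4 + P)) = -5*((P² + P/207) + (4*P + P)) = -5*((P² + P/207) + 5*P) = -5*(P² + 1036*P/207) = -5*P² - 5180*P/207)
1/Y(w(H)) = 1/(-5/207*(-5)*(1036 + 207*(-5))) = 1/(-5/207*(-5)*(1036 - 1035)) = 1/(-5/207*(-5)*1) = 1/(25/207) = 207/25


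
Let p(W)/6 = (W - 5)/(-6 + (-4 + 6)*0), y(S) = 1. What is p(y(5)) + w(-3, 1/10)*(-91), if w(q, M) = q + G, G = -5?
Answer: 732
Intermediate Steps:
p(W) = 5 - W (p(W) = 6*((W - 5)/(-6 + (-4 + 6)*0)) = 6*((-5 + W)/(-6 + 2*0)) = 6*((-5 + W)/(-6 + 0)) = 6*((-5 + W)/(-6)) = 6*((-5 + W)*(-⅙)) = 6*(⅚ - W/6) = 5 - W)
w(q, M) = -5 + q (w(q, M) = q - 5 = -5 + q)
p(y(5)) + w(-3, 1/10)*(-91) = (5 - 1*1) + (-5 - 3)*(-91) = (5 - 1) - 8*(-91) = 4 + 728 = 732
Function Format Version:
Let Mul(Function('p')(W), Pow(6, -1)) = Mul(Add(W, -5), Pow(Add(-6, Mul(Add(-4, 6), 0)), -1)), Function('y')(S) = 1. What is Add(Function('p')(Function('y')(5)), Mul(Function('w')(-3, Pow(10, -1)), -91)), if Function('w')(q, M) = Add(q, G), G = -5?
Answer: 732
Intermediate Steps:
Function('p')(W) = Add(5, Mul(-1, W)) (Function('p')(W) = Mul(6, Mul(Add(W, -5), Pow(Add(-6, Mul(Add(-4, 6), 0)), -1))) = Mul(6, Mul(Add(-5, W), Pow(Add(-6, Mul(2, 0)), -1))) = Mul(6, Mul(Add(-5, W), Pow(Add(-6, 0), -1))) = Mul(6, Mul(Add(-5, W), Pow(-6, -1))) = Mul(6, Mul(Add(-5, W), Rational(-1, 6))) = Mul(6, Add(Rational(5, 6), Mul(Rational(-1, 6), W))) = Add(5, Mul(-1, W)))
Function('w')(q, M) = Add(-5, q) (Function('w')(q, M) = Add(q, -5) = Add(-5, q))
Add(Function('p')(Function('y')(5)), Mul(Function('w')(-3, Pow(10, -1)), -91)) = Add(Add(5, Mul(-1, 1)), Mul(Add(-5, -3), -91)) = Add(Add(5, -1), Mul(-8, -91)) = Add(4, 728) = 732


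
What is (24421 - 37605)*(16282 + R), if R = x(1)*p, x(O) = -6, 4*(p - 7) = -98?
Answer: -216046208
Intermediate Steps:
p = -35/2 (p = 7 + (¼)*(-98) = 7 - 49/2 = -35/2 ≈ -17.500)
R = 105 (R = -6*(-35/2) = 105)
(24421 - 37605)*(16282 + R) = (24421 - 37605)*(16282 + 105) = -13184*16387 = -216046208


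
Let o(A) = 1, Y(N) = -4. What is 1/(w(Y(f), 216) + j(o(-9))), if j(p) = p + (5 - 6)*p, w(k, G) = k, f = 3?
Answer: -¼ ≈ -0.25000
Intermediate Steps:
j(p) = 0 (j(p) = p - p = 0)
1/(w(Y(f), 216) + j(o(-9))) = 1/(-4 + 0) = 1/(-4) = -¼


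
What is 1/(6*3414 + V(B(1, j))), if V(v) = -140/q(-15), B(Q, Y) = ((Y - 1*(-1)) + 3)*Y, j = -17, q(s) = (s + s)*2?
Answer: 3/61459 ≈ 4.8813e-5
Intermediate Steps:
q(s) = 4*s (q(s) = (2*s)*2 = 4*s)
B(Q, Y) = Y*(4 + Y) (B(Q, Y) = ((Y + 1) + 3)*Y = ((1 + Y) + 3)*Y = (4 + Y)*Y = Y*(4 + Y))
V(v) = 7/3 (V(v) = -140/(4*(-15)) = -140/(-60) = -140*(-1/60) = 7/3)
1/(6*3414 + V(B(1, j))) = 1/(6*3414 + 7/3) = 1/(20484 + 7/3) = 1/(61459/3) = 3/61459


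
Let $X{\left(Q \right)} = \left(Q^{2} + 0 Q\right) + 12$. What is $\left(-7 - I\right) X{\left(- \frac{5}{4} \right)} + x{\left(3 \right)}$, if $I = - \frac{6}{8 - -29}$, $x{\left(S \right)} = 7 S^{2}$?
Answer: $- \frac{17605}{592} \approx -29.738$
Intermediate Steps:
$X{\left(Q \right)} = 12 + Q^{2}$ ($X{\left(Q \right)} = \left(Q^{2} + 0\right) + 12 = Q^{2} + 12 = 12 + Q^{2}$)
$I = - \frac{6}{37}$ ($I = - \frac{6}{8 + 29} = - \frac{6}{37} \approx -0.16216$)
$\left(-7 - I\right) X{\left(- \frac{5}{4} \right)} + x{\left(3 \right)} = \left(-7 - - \frac{6}{37}\right) \left(12 + \left(- \frac{5}{4}\right)^{2}\right) + 7 \cdot 3^{2} = \left(-7 + \frac{6}{37}\right) \left(12 + \left(\left(-5\right) \frac{1}{4}\right)^{2}\right) + 7 \cdot 9 = - \frac{253 \left(12 + \left(- \frac{5}{4}\right)^{2}\right)}{37} + 63 = - \frac{253 \left(12 + \frac{25}{16}\right)}{37} + 63 = \left(- \frac{253}{37}\right) \frac{217}{16} + 63 = - \frac{54901}{592} + 63 = - \frac{17605}{592}$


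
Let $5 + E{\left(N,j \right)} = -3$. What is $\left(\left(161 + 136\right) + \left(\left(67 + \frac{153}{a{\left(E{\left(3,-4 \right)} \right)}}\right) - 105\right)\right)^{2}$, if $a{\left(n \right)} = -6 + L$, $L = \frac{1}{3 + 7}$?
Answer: $\frac{189090001}{3481} \approx 54321.0$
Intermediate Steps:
$E{\left(N,j \right)} = -8$ ($E{\left(N,j \right)} = -5 - 3 = -8$)
$L = \frac{1}{10} \approx 0.1$
$a{\left(n \right)} = - \frac{59}{10}$ ($a{\left(n \right)} = -6 + \frac{1}{10} = - \frac{59}{10}$)
$\left(\left(161 + 136\right) + \left(\left(67 + \frac{153}{a{\left(E{\left(3,-4 \right)} \right)}}\right) - 105\right)\right)^{2} = \left(\left(161 + 136\right) - \left(38 + \frac{1530}{59}\right)\right)^{2} = \left(297 + \left(\left(67 + 153 \left(- \frac{10}{59}\right)\right) - 105\right)\right)^{2} = \left(297 + \left(\left(67 - \frac{1530}{59}\right) - 105\right)\right)^{2} = \left(297 + \left(\frac{2423}{59} - 105\right)\right)^{2} = \left(297 - \frac{3772}{59}\right)^{2} = \left(\frac{13751}{59}\right)^{2} = \frac{189090001}{3481}$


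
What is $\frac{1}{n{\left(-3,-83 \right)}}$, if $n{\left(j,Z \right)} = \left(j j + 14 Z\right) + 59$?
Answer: $- \frac{1}{1094} \approx -0.00091408$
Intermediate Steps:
$n{\left(j,Z \right)} = 59 + j^{2} + 14 Z$ ($n{\left(j,Z \right)} = \left(j^{2} + 14 Z\right) + 59 = 59 + j^{2} + 14 Z$)
$\frac{1}{n{\left(-3,-83 \right)}} = \frac{1}{59 + \left(-3\right)^{2} + 14 \left(-83\right)} = \frac{1}{59 + 9 - 1162} = \frac{1}{-1094} = - \frac{1}{1094}$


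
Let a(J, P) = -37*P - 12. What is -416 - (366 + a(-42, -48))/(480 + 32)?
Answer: -107561/256 ≈ -420.16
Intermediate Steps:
a(J, P) = -12 - 37*P
-416 - (366 + a(-42, -48))/(480 + 32) = -416 - (366 + (-12 - 37*(-48)))/(480 + 32) = -416 - (366 + (-12 + 1776))/512 = -416 - (366 + 1764)/512 = -416 - 2130/512 = -416 - 1*1065/256 = -416 - 1065/256 = -107561/256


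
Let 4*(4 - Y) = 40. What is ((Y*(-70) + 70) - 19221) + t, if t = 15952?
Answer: -2779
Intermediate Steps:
Y = -6 (Y = 4 - ¼*40 = 4 - 10 = -6)
((Y*(-70) + 70) - 19221) + t = ((-6*(-70) + 70) - 19221) + 15952 = ((420 + 70) - 19221) + 15952 = (490 - 19221) + 15952 = -18731 + 15952 = -2779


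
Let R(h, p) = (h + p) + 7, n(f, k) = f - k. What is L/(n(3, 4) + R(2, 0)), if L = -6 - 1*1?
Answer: -7/8 ≈ -0.87500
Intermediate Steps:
R(h, p) = 7 + h + p
L = -7 (L = -6 - 1 = -7)
L/(n(3, 4) + R(2, 0)) = -7/((3 - 1*4) + (7 + 2 + 0)) = -7/((3 - 4) + 9) = -7/(-1 + 9) = -7/8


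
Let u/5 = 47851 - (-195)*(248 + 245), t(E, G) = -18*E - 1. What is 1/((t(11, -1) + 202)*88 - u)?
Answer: -1/719666 ≈ -1.3895e-6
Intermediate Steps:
t(E, G) = -1 - 18*E
u = 719930 (u = 5*(47851 - (-195)*(248 + 245)) = 5*(47851 - (-195)*493) = 5*(47851 - 1*(-96135)) = 5*(47851 + 96135) = 5*143986 = 719930)
1/((t(11, -1) + 202)*88 - u) = 1/(((-1 - 18*11) + 202)*88 - 1*719930) = 1/(((-1 - 198) + 202)*88 - 719930) = 1/((-199 + 202)*88 - 719930) = 1/(3*88 - 719930) = 1/(264 - 719930) = 1/(-719666) = -1/719666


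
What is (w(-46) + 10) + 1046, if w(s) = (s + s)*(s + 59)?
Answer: -140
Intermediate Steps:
w(s) = 2*s*(59 + s) (w(s) = (2*s)*(59 + s) = 2*s*(59 + s))
(w(-46) + 10) + 1046 = (2*(-46)*(59 - 46) + 10) + 1046 = (2*(-46)*13 + 10) + 1046 = (-1196 + 10) + 1046 = -1186 + 1046 = -140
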